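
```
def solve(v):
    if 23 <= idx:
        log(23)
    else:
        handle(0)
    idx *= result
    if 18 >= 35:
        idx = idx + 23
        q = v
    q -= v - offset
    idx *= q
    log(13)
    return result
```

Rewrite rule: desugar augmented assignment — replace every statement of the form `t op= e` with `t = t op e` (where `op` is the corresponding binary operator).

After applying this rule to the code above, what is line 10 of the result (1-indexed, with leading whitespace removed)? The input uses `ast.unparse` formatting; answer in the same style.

Transformed code:
def solve(v):
    if 23 <= idx:
        log(23)
    else:
        handle(0)
    idx = idx * result
    if 18 >= 35:
        idx = idx + 23
        q = v
    q = q - (v - offset)
    idx = idx * q
    log(13)
    return result

q = q - (v - offset)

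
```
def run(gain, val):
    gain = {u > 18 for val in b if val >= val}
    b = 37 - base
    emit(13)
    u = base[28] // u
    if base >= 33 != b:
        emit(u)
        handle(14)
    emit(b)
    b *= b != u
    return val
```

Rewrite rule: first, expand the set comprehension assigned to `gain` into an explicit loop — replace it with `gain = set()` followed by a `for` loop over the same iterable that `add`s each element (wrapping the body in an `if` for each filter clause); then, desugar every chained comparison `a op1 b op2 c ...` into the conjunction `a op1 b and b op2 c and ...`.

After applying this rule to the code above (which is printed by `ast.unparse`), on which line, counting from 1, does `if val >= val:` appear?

4

Transformed code:
def run(gain, val):
    gain = set()
    for val in b:
        if val >= val:
            gain.add(u > 18)
    b = 37 - base
    emit(13)
    u = base[28] // u
    if base >= 33 and 33 != b:
        emit(u)
        handle(14)
    emit(b)
    b *= b != u
    return val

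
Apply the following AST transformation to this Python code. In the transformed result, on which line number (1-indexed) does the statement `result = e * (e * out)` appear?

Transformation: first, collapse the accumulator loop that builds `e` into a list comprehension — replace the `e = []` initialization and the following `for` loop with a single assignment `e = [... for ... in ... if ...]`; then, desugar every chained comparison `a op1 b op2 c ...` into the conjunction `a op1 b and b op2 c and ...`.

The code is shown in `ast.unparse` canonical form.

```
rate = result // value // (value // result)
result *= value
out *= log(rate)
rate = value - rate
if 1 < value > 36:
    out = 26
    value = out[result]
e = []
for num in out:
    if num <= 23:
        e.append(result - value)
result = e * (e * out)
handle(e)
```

9

Transformed code:
rate = result // value // (value // result)
result *= value
out *= log(rate)
rate = value - rate
if 1 < value and value > 36:
    out = 26
    value = out[result]
e = [result - value for num in out if num <= 23]
result = e * (e * out)
handle(e)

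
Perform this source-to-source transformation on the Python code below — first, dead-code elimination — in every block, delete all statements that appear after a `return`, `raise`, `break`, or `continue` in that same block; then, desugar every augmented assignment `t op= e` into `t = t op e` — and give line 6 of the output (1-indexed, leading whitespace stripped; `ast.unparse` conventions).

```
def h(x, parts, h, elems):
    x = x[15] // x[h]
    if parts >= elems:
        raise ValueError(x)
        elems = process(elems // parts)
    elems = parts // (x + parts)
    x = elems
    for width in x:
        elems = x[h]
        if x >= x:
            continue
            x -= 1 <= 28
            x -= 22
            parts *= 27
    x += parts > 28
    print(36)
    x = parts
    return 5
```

x = elems

Transformed code:
def h(x, parts, h, elems):
    x = x[15] // x[h]
    if parts >= elems:
        raise ValueError(x)
    elems = parts // (x + parts)
    x = elems
    for width in x:
        elems = x[h]
        if x >= x:
            continue
    x = x + (parts > 28)
    print(36)
    x = parts
    return 5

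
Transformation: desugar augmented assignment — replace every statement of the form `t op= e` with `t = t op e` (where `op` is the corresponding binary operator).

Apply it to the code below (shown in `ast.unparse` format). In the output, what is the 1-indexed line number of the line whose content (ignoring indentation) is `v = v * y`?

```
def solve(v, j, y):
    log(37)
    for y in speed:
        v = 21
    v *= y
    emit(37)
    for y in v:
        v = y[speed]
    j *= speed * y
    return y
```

Transformed code:
def solve(v, j, y):
    log(37)
    for y in speed:
        v = 21
    v = v * y
    emit(37)
    for y in v:
        v = y[speed]
    j = j * (speed * y)
    return y

5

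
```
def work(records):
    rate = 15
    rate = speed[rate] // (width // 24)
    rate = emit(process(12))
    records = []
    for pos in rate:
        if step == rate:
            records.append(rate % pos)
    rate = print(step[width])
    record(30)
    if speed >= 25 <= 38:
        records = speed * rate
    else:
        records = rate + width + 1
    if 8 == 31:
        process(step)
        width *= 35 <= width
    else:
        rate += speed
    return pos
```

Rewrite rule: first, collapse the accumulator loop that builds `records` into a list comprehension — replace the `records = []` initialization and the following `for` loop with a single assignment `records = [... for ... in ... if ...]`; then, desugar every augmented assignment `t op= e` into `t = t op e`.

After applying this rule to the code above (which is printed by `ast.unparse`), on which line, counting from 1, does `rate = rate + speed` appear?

16

Transformed code:
def work(records):
    rate = 15
    rate = speed[rate] // (width // 24)
    rate = emit(process(12))
    records = [rate % pos for pos in rate if step == rate]
    rate = print(step[width])
    record(30)
    if speed >= 25 <= 38:
        records = speed * rate
    else:
        records = rate + width + 1
    if 8 == 31:
        process(step)
        width = width * (35 <= width)
    else:
        rate = rate + speed
    return pos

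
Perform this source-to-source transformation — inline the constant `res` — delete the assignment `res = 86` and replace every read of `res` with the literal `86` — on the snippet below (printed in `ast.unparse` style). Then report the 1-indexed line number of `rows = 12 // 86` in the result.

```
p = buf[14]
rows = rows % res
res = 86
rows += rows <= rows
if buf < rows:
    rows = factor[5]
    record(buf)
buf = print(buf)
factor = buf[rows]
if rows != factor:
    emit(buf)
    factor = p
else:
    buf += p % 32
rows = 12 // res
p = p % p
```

14

Transformed code:
p = buf[14]
rows = rows % 86
rows += rows <= rows
if buf < rows:
    rows = factor[5]
    record(buf)
buf = print(buf)
factor = buf[rows]
if rows != factor:
    emit(buf)
    factor = p
else:
    buf += p % 32
rows = 12 // 86
p = p % p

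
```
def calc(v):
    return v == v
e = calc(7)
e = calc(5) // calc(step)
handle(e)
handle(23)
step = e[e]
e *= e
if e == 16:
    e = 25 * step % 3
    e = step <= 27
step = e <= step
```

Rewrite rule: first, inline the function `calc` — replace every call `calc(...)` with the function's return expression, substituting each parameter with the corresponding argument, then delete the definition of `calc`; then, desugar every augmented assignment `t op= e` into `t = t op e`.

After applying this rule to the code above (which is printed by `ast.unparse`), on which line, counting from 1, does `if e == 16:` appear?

7

Transformed code:
e = 7 == 7
e = (5 == 5) // (step == step)
handle(e)
handle(23)
step = e[e]
e = e * e
if e == 16:
    e = 25 * step % 3
    e = step <= 27
step = e <= step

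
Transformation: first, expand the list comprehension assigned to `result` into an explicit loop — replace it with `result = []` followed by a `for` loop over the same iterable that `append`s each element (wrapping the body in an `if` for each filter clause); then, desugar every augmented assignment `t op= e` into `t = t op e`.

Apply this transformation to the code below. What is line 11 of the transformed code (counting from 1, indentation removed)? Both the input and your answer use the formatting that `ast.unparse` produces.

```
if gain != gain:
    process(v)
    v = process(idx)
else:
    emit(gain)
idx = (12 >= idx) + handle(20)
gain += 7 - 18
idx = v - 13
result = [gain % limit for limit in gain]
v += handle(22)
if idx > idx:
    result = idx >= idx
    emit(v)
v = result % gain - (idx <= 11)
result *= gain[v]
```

result.append(gain % limit)

Transformed code:
if gain != gain:
    process(v)
    v = process(idx)
else:
    emit(gain)
idx = (12 >= idx) + handle(20)
gain = gain + (7 - 18)
idx = v - 13
result = []
for limit in gain:
    result.append(gain % limit)
v = v + handle(22)
if idx > idx:
    result = idx >= idx
    emit(v)
v = result % gain - (idx <= 11)
result = result * gain[v]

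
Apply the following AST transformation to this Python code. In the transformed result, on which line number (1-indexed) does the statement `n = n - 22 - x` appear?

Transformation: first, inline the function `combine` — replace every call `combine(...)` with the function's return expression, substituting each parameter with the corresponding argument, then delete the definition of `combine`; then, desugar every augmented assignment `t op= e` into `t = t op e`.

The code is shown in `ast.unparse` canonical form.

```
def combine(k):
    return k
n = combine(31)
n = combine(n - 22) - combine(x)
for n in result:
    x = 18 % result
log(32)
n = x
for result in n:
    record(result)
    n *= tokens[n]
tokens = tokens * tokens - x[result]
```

2

Transformed code:
n = 31
n = n - 22 - x
for n in result:
    x = 18 % result
log(32)
n = x
for result in n:
    record(result)
    n = n * tokens[n]
tokens = tokens * tokens - x[result]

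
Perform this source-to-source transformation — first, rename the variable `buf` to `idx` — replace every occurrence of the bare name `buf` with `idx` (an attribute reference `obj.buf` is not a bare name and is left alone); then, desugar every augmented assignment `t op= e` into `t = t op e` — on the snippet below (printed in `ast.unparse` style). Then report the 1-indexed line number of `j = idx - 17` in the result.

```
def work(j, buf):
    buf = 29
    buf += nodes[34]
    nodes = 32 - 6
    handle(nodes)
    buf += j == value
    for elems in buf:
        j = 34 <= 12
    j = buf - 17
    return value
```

Transformed code:
def work(j, idx):
    idx = 29
    idx = idx + nodes[34]
    nodes = 32 - 6
    handle(nodes)
    idx = idx + (j == value)
    for elems in idx:
        j = 34 <= 12
    j = idx - 17
    return value

9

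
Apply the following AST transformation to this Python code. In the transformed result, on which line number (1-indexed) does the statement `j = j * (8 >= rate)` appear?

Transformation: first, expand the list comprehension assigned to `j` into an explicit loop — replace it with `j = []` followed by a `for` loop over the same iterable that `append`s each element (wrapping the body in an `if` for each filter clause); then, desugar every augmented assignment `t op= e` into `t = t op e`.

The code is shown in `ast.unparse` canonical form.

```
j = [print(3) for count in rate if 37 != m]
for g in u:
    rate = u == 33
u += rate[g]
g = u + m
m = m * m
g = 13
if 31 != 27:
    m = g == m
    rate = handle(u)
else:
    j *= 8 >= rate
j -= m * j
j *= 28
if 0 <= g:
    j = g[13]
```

15

Transformed code:
j = []
for count in rate:
    if 37 != m:
        j.append(print(3))
for g in u:
    rate = u == 33
u = u + rate[g]
g = u + m
m = m * m
g = 13
if 31 != 27:
    m = g == m
    rate = handle(u)
else:
    j = j * (8 >= rate)
j = j - m * j
j = j * 28
if 0 <= g:
    j = g[13]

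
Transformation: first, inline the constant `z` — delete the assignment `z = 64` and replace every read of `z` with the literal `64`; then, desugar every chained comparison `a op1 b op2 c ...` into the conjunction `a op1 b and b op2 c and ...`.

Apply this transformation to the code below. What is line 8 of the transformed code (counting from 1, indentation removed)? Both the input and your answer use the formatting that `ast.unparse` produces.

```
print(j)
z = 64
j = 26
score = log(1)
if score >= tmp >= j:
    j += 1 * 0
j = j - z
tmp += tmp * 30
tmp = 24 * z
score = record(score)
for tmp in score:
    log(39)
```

Transformed code:
print(j)
j = 26
score = log(1)
if score >= tmp and tmp >= j:
    j += 1 * 0
j = j - 64
tmp += tmp * 30
tmp = 24 * 64
score = record(score)
for tmp in score:
    log(39)

tmp = 24 * 64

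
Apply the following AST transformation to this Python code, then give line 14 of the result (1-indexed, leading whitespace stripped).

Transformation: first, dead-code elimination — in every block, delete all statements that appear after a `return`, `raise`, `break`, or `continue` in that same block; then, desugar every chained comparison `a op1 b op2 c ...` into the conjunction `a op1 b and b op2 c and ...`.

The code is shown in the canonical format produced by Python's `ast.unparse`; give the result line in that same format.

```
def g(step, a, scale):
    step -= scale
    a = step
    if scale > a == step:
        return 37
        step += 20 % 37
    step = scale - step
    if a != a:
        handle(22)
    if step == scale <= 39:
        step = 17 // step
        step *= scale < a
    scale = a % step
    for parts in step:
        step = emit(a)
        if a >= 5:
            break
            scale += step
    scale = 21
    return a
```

Transformed code:
def g(step, a, scale):
    step -= scale
    a = step
    if scale > a and a == step:
        return 37
    step = scale - step
    if a != a:
        handle(22)
    if step == scale and scale <= 39:
        step = 17 // step
        step *= scale < a
    scale = a % step
    for parts in step:
        step = emit(a)
        if a >= 5:
            break
    scale = 21
    return a

step = emit(a)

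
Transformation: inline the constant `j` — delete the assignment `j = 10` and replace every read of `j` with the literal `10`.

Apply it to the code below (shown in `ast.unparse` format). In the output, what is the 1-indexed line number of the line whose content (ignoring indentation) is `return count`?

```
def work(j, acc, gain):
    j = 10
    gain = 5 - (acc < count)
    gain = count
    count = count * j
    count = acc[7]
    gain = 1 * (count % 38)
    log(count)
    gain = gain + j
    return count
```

Transformed code:
def work(j, acc, gain):
    gain = 5 - (acc < count)
    gain = count
    count = count * 10
    count = acc[7]
    gain = 1 * (count % 38)
    log(count)
    gain = gain + 10
    return count

9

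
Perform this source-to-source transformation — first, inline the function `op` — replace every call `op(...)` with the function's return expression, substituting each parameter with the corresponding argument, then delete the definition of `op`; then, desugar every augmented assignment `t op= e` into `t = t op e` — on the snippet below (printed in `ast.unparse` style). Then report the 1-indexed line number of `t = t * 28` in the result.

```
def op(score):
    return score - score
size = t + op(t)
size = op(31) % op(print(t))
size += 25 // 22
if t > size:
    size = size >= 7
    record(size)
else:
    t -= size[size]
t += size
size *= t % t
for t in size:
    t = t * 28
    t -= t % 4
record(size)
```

Transformed code:
size = t + (t - t)
size = (31 - 31) % (print(t) - print(t))
size = size + 25 // 22
if t > size:
    size = size >= 7
    record(size)
else:
    t = t - size[size]
t = t + size
size = size * (t % t)
for t in size:
    t = t * 28
    t = t - t % 4
record(size)

12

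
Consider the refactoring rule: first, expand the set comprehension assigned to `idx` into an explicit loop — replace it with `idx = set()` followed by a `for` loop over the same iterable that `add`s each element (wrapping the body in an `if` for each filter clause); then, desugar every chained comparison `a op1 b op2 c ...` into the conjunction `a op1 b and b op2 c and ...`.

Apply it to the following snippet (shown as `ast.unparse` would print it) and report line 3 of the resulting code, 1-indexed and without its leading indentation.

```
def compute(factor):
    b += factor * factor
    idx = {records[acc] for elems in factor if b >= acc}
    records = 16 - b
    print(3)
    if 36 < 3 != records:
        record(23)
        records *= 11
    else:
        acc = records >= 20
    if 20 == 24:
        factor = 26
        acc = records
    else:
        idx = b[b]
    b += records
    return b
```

idx = set()

Transformed code:
def compute(factor):
    b += factor * factor
    idx = set()
    for elems in factor:
        if b >= acc:
            idx.add(records[acc])
    records = 16 - b
    print(3)
    if 36 < 3 and 3 != records:
        record(23)
        records *= 11
    else:
        acc = records >= 20
    if 20 == 24:
        factor = 26
        acc = records
    else:
        idx = b[b]
    b += records
    return b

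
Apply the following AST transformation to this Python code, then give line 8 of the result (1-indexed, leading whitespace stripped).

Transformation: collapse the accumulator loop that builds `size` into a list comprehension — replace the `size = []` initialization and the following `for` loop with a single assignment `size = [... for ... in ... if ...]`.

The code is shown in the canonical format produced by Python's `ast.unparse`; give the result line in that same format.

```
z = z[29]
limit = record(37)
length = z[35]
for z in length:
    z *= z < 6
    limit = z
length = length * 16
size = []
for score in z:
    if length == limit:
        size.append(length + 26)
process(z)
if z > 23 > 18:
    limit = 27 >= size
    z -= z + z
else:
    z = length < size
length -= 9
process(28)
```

Transformed code:
z = z[29]
limit = record(37)
length = z[35]
for z in length:
    z *= z < 6
    limit = z
length = length * 16
size = [length + 26 for score in z if length == limit]
process(z)
if z > 23 > 18:
    limit = 27 >= size
    z -= z + z
else:
    z = length < size
length -= 9
process(28)

size = [length + 26 for score in z if length == limit]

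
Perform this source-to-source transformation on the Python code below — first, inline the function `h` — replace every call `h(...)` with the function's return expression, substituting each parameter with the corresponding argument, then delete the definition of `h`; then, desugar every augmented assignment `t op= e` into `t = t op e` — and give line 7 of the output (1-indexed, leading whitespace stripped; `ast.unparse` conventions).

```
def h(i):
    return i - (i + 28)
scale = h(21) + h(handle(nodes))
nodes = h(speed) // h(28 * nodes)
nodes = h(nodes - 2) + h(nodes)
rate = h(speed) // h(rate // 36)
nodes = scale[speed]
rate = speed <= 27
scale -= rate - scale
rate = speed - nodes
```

scale = scale - (rate - scale)

Transformed code:
scale = 21 - (21 + 28) + (handle(nodes) - (handle(nodes) + 28))
nodes = (speed - (speed + 28)) // (28 * nodes - (28 * nodes + 28))
nodes = nodes - 2 - (nodes - 2 + 28) + (nodes - (nodes + 28))
rate = (speed - (speed + 28)) // (rate // 36 - (rate // 36 + 28))
nodes = scale[speed]
rate = speed <= 27
scale = scale - (rate - scale)
rate = speed - nodes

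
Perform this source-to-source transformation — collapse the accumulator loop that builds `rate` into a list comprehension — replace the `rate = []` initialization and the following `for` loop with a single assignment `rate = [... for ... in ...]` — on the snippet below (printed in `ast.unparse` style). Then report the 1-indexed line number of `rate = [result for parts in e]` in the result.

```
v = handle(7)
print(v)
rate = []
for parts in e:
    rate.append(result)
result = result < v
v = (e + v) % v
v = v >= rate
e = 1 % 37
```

Transformed code:
v = handle(7)
print(v)
rate = [result for parts in e]
result = result < v
v = (e + v) % v
v = v >= rate
e = 1 % 37

3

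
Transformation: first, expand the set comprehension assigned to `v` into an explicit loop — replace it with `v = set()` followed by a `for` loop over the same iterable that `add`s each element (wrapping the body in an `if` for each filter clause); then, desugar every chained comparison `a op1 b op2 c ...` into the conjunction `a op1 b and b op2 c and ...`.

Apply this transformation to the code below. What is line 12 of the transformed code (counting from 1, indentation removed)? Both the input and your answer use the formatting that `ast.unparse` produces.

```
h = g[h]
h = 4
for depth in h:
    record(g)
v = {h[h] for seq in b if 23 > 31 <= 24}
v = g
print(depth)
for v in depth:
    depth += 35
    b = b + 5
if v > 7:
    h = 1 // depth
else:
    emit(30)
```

Transformed code:
h = g[h]
h = 4
for depth in h:
    record(g)
v = set()
for seq in b:
    if 23 > 31 and 31 <= 24:
        v.add(h[h])
v = g
print(depth)
for v in depth:
    depth += 35
    b = b + 5
if v > 7:
    h = 1 // depth
else:
    emit(30)

depth += 35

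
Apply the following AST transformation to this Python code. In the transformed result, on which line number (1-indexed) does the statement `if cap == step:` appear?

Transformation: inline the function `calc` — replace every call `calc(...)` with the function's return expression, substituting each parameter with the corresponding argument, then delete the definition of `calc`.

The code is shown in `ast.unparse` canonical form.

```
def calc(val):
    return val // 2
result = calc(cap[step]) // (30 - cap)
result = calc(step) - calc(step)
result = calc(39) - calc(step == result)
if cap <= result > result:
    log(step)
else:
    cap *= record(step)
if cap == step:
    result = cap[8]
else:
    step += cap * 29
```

Transformed code:
result = cap[step] // 2 // (30 - cap)
result = step // 2 - step // 2
result = 39 // 2 - (step == result) // 2
if cap <= result > result:
    log(step)
else:
    cap *= record(step)
if cap == step:
    result = cap[8]
else:
    step += cap * 29

8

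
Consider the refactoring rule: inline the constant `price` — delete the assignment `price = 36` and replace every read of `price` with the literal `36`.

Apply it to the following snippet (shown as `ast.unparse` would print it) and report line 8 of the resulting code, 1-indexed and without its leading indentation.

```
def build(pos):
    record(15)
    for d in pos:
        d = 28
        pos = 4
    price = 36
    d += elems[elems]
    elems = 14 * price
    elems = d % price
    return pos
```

Transformed code:
def build(pos):
    record(15)
    for d in pos:
        d = 28
        pos = 4
    d += elems[elems]
    elems = 14 * 36
    elems = d % 36
    return pos

elems = d % 36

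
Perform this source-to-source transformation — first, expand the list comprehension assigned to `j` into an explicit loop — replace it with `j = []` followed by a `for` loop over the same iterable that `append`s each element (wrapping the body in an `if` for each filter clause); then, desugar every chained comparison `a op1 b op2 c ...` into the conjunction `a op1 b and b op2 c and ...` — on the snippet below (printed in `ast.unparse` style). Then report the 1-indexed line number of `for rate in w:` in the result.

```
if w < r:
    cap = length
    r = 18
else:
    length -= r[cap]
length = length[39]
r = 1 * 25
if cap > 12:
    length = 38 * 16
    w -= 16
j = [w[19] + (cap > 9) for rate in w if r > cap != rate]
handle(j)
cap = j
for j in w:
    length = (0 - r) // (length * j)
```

12

Transformed code:
if w < r:
    cap = length
    r = 18
else:
    length -= r[cap]
length = length[39]
r = 1 * 25
if cap > 12:
    length = 38 * 16
    w -= 16
j = []
for rate in w:
    if r > cap and cap != rate:
        j.append(w[19] + (cap > 9))
handle(j)
cap = j
for j in w:
    length = (0 - r) // (length * j)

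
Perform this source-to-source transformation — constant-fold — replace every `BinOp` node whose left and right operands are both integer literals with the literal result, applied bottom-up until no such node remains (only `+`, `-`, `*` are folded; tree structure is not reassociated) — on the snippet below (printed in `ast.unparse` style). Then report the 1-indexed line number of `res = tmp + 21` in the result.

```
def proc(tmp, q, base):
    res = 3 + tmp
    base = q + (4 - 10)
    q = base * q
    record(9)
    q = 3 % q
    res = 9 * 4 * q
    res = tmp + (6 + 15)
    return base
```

Transformed code:
def proc(tmp, q, base):
    res = 3 + tmp
    base = q + -6
    q = base * q
    record(9)
    q = 3 % q
    res = 36 * q
    res = tmp + 21
    return base

8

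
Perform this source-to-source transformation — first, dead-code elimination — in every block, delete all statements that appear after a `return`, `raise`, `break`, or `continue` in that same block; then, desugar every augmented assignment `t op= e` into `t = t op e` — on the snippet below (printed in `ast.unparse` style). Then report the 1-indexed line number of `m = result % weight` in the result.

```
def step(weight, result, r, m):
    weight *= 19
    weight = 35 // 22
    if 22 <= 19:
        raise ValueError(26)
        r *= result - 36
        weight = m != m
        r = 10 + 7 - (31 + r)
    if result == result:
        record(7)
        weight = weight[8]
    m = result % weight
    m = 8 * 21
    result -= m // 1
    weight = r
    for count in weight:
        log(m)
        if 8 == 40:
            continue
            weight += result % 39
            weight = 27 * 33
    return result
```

9

Transformed code:
def step(weight, result, r, m):
    weight = weight * 19
    weight = 35 // 22
    if 22 <= 19:
        raise ValueError(26)
    if result == result:
        record(7)
        weight = weight[8]
    m = result % weight
    m = 8 * 21
    result = result - m // 1
    weight = r
    for count in weight:
        log(m)
        if 8 == 40:
            continue
    return result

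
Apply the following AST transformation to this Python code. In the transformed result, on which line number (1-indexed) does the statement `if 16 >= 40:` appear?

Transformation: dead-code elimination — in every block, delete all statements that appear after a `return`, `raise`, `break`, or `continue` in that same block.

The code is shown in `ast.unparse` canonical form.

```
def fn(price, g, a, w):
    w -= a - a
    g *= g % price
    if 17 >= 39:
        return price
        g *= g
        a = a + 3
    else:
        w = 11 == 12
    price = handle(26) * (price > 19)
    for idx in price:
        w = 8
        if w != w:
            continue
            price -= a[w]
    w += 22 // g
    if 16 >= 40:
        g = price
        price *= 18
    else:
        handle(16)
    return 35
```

14

Transformed code:
def fn(price, g, a, w):
    w -= a - a
    g *= g % price
    if 17 >= 39:
        return price
    else:
        w = 11 == 12
    price = handle(26) * (price > 19)
    for idx in price:
        w = 8
        if w != w:
            continue
    w += 22 // g
    if 16 >= 40:
        g = price
        price *= 18
    else:
        handle(16)
    return 35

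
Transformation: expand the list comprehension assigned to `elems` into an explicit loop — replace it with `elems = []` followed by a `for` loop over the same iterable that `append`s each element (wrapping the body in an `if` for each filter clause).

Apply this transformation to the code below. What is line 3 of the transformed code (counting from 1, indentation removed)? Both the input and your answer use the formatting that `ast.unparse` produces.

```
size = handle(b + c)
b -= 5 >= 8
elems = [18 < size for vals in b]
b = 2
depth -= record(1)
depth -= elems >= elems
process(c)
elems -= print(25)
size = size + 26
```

elems = []

Transformed code:
size = handle(b + c)
b -= 5 >= 8
elems = []
for vals in b:
    elems.append(18 < size)
b = 2
depth -= record(1)
depth -= elems >= elems
process(c)
elems -= print(25)
size = size + 26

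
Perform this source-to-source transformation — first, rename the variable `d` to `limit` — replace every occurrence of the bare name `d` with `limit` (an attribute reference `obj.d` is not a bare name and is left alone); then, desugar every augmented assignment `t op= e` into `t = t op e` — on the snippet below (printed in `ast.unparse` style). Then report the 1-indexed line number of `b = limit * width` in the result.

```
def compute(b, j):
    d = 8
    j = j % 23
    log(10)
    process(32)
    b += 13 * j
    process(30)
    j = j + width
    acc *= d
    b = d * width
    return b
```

10

Transformed code:
def compute(b, j):
    limit = 8
    j = j % 23
    log(10)
    process(32)
    b = b + 13 * j
    process(30)
    j = j + width
    acc = acc * limit
    b = limit * width
    return b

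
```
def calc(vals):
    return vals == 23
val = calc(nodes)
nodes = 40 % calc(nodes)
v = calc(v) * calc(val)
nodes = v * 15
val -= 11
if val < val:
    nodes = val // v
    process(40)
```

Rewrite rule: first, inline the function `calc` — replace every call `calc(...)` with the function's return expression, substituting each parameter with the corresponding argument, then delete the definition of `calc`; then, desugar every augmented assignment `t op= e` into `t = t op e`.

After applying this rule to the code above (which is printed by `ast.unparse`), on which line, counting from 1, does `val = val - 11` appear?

5

Transformed code:
val = nodes == 23
nodes = 40 % (nodes == 23)
v = (v == 23) * (val == 23)
nodes = v * 15
val = val - 11
if val < val:
    nodes = val // v
    process(40)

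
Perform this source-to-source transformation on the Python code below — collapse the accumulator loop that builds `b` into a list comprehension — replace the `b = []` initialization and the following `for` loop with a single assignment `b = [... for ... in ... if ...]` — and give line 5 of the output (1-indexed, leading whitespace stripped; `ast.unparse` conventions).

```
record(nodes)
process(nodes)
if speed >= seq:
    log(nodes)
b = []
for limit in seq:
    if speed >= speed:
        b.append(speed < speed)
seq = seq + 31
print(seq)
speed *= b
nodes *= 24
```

Transformed code:
record(nodes)
process(nodes)
if speed >= seq:
    log(nodes)
b = [speed < speed for limit in seq if speed >= speed]
seq = seq + 31
print(seq)
speed *= b
nodes *= 24

b = [speed < speed for limit in seq if speed >= speed]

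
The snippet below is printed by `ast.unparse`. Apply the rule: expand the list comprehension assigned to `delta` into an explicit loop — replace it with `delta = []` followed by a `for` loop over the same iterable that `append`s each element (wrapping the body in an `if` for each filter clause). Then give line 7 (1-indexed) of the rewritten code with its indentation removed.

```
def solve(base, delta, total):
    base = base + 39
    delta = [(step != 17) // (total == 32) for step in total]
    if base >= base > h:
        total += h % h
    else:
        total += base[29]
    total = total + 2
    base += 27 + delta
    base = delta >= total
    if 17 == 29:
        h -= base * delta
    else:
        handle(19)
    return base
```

Transformed code:
def solve(base, delta, total):
    base = base + 39
    delta = []
    for step in total:
        delta.append((step != 17) // (total == 32))
    if base >= base > h:
        total += h % h
    else:
        total += base[29]
    total = total + 2
    base += 27 + delta
    base = delta >= total
    if 17 == 29:
        h -= base * delta
    else:
        handle(19)
    return base

total += h % h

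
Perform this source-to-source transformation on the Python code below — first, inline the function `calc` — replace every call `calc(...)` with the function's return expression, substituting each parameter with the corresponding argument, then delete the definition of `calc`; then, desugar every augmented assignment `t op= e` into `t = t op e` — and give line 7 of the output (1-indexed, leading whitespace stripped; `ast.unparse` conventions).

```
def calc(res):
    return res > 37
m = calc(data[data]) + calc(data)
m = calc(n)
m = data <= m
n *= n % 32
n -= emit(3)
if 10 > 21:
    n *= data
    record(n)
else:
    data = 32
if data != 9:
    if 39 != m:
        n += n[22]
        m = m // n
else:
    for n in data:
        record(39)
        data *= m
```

Transformed code:
m = (data[data] > 37) + (data > 37)
m = n > 37
m = data <= m
n = n * (n % 32)
n = n - emit(3)
if 10 > 21:
    n = n * data
    record(n)
else:
    data = 32
if data != 9:
    if 39 != m:
        n = n + n[22]
        m = m // n
else:
    for n in data:
        record(39)
        data = data * m

n = n * data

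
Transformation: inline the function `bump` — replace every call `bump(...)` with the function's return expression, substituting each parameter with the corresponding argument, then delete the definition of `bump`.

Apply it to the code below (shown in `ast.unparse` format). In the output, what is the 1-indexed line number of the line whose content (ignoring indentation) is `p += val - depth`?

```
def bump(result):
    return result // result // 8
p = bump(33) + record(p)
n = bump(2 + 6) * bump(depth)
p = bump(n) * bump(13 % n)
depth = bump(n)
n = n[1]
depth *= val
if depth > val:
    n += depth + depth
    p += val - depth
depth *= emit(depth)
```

9

Transformed code:
p = 33 // 33 // 8 + record(p)
n = (2 + 6) // (2 + 6) // 8 * (depth // depth // 8)
p = n // n // 8 * (13 % n // (13 % n) // 8)
depth = n // n // 8
n = n[1]
depth *= val
if depth > val:
    n += depth + depth
    p += val - depth
depth *= emit(depth)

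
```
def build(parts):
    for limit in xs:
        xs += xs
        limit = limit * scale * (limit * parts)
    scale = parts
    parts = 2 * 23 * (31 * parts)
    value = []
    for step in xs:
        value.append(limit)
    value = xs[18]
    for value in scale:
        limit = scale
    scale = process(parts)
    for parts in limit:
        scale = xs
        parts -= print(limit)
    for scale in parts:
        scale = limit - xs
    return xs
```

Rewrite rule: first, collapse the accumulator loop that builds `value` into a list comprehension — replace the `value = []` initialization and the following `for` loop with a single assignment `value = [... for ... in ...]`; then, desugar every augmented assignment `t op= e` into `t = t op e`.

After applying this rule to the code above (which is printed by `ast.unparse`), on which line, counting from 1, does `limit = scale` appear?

10

Transformed code:
def build(parts):
    for limit in xs:
        xs = xs + xs
        limit = limit * scale * (limit * parts)
    scale = parts
    parts = 2 * 23 * (31 * parts)
    value = [limit for step in xs]
    value = xs[18]
    for value in scale:
        limit = scale
    scale = process(parts)
    for parts in limit:
        scale = xs
        parts = parts - print(limit)
    for scale in parts:
        scale = limit - xs
    return xs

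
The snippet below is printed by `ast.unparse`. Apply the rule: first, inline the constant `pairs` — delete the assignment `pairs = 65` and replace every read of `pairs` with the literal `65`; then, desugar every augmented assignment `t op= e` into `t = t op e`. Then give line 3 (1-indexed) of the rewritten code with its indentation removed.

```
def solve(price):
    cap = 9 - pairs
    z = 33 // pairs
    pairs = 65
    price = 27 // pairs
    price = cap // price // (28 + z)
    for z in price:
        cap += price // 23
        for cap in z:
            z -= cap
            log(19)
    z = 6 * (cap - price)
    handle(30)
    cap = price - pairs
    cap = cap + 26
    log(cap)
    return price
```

Transformed code:
def solve(price):
    cap = 9 - 65
    z = 33 // 65
    price = 27 // 65
    price = cap // price // (28 + z)
    for z in price:
        cap = cap + price // 23
        for cap in z:
            z = z - cap
            log(19)
    z = 6 * (cap - price)
    handle(30)
    cap = price - 65
    cap = cap + 26
    log(cap)
    return price

z = 33 // 65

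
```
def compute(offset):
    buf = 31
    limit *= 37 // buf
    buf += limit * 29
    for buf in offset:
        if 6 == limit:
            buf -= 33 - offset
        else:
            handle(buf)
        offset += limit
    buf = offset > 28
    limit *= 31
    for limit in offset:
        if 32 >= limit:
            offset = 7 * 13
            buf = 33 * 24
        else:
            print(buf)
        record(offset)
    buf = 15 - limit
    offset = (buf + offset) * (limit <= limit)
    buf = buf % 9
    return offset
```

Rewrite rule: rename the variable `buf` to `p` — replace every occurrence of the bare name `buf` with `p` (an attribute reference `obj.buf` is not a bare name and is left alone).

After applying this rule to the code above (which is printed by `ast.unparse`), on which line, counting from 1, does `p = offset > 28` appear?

Transformed code:
def compute(offset):
    p = 31
    limit *= 37 // p
    p += limit * 29
    for p in offset:
        if 6 == limit:
            p -= 33 - offset
        else:
            handle(p)
        offset += limit
    p = offset > 28
    limit *= 31
    for limit in offset:
        if 32 >= limit:
            offset = 7 * 13
            p = 33 * 24
        else:
            print(p)
        record(offset)
    p = 15 - limit
    offset = (p + offset) * (limit <= limit)
    p = p % 9
    return offset

11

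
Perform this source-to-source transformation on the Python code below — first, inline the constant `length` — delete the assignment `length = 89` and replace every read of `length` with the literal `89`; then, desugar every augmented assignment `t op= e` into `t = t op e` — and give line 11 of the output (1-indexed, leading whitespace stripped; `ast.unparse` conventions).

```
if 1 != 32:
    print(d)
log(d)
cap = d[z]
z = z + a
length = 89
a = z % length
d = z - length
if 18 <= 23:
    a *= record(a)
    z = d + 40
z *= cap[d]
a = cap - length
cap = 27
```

Transformed code:
if 1 != 32:
    print(d)
log(d)
cap = d[z]
z = z + a
a = z % 89
d = z - 89
if 18 <= 23:
    a = a * record(a)
    z = d + 40
z = z * cap[d]
a = cap - 89
cap = 27

z = z * cap[d]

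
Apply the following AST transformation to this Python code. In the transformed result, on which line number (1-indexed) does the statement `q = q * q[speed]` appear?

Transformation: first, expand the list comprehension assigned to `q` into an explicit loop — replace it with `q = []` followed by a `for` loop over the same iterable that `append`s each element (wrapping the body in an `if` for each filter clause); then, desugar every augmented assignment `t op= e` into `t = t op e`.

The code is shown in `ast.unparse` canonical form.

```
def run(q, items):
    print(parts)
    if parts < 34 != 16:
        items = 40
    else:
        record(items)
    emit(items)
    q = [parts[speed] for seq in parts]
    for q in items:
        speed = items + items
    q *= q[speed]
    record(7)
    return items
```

Transformed code:
def run(q, items):
    print(parts)
    if parts < 34 != 16:
        items = 40
    else:
        record(items)
    emit(items)
    q = []
    for seq in parts:
        q.append(parts[speed])
    for q in items:
        speed = items + items
    q = q * q[speed]
    record(7)
    return items

13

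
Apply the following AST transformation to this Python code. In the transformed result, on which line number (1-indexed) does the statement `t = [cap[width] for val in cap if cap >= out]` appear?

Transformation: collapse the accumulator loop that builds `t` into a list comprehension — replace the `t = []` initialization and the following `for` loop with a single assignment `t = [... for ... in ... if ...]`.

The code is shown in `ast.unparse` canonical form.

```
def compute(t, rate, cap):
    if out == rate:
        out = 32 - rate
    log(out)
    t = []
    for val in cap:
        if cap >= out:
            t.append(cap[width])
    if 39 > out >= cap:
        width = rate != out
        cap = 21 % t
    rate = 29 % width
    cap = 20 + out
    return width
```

Transformed code:
def compute(t, rate, cap):
    if out == rate:
        out = 32 - rate
    log(out)
    t = [cap[width] for val in cap if cap >= out]
    if 39 > out >= cap:
        width = rate != out
        cap = 21 % t
    rate = 29 % width
    cap = 20 + out
    return width

5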